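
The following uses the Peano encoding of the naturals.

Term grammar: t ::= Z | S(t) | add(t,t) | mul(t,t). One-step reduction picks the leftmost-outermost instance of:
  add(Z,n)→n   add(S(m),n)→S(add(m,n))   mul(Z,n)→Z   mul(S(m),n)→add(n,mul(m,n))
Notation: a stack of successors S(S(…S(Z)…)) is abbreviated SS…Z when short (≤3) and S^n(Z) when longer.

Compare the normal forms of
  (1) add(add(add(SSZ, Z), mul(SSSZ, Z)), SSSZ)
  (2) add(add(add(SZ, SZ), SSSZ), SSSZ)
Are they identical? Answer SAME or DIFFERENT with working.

Answer: DIFFERENT — A ⇓ S^5(Z), B ⇓ S^8(Z)

Working:
Term A:
  start: add(add(add(SSZ, Z), mul(SSSZ, Z)), SSSZ)
  [1] add(add(S(add(SZ, Z)), mul(SSSZ, Z)), SSSZ)
  [2] add(S(add(add(SZ, Z), mul(SSSZ, Z))), SSSZ)
  [3] S(add(add(add(SZ, Z), mul(SSSZ, Z)), SSSZ))
  [4] S(add(add(S(add(Z, Z)), mul(SSSZ, Z)), SSSZ))
  [5] S(add(S(add(add(Z, Z), mul(SSSZ, Z))), SSSZ))
  [6] S(S(add(add(add(Z, Z), mul(SSSZ, Z)), SSSZ)))
  [7] S(S(add(add(Z, mul(SSSZ, Z)), SSSZ)))
  [8] S(S(add(mul(SSSZ, Z), SSSZ)))
  [9] S(S(add(add(Z, mul(SSZ, Z)), SSSZ)))
  [10] S(S(add(mul(SSZ, Z), SSSZ)))
  [11] S(S(add(add(Z, mul(SZ, Z)), SSSZ)))
  [12] S(S(add(mul(SZ, Z), SSSZ)))
  [13] S(S(add(add(Z, mul(Z, Z)), SSSZ)))
  [14] S(S(add(mul(Z, Z), SSSZ)))
  [15] S(S(add(Z, SSSZ)))
  [16] S^5(Z)

Term B:
  start: add(add(add(SZ, SZ), SSSZ), SSSZ)
  [1] add(add(S(add(Z, SZ)), SSSZ), SSSZ)
  [2] add(S(add(add(Z, SZ), SSSZ)), SSSZ)
  [3] S(add(add(add(Z, SZ), SSSZ), SSSZ))
  [4] S(add(add(SZ, SSSZ), SSSZ))
  [5] S(add(S(add(Z, SSSZ)), SSSZ))
  [6] S(S(add(add(Z, SSSZ), SSSZ)))
  [7] S(S(add(SSSZ, SSSZ)))
  [8] S(S(S(add(SSZ, SSSZ))))
  [9] S(S(S(S(add(SZ, SSSZ)))))
  [10] S(S(S(S(S(add(Z, SSSZ))))))
  [11] S^8(Z)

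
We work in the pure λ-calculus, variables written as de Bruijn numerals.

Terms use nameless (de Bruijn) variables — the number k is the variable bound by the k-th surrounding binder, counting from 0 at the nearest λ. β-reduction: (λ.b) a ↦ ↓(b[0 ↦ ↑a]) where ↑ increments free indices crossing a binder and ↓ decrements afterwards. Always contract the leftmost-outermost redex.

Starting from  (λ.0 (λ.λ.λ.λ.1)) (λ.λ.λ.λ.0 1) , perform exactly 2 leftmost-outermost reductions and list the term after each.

Answer: after 2 steps: λ.λ.λ.0 1

Derivation:
  start: (λ.0 (λ.λ.λ.λ.1)) (λ.λ.λ.λ.0 1)
  [1] (λ.λ.λ.λ.0 1) (λ.λ.λ.λ.1)
  [2] λ.λ.λ.0 1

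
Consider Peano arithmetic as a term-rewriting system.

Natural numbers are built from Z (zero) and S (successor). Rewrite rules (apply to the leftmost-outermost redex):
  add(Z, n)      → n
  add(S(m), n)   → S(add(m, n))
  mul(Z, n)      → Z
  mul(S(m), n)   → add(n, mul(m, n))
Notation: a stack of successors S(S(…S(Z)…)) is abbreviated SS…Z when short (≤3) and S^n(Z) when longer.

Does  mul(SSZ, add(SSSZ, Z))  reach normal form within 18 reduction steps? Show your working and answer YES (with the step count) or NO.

  start: mul(SSZ, add(SSSZ, Z))
  step 1: add(add(SSSZ, Z), mul(SZ, add(SSSZ, Z)))
  step 2: add(S(add(SSZ, Z)), mul(SZ, add(SSSZ, Z)))
  step 3: S(add(add(SSZ, Z), mul(SZ, add(SSSZ, Z))))
  step 4: S(add(S(add(SZ, Z)), mul(SZ, add(SSSZ, Z))))
  step 5: S(S(add(add(SZ, Z), mul(SZ, add(SSSZ, Z)))))
  step 6: S(S(add(S(add(Z, Z)), mul(SZ, add(SSSZ, Z)))))
  step 7: S(S(S(add(add(Z, Z), mul(SZ, add(SSSZ, Z))))))
  step 8: S(S(S(add(Z, mul(SZ, add(SSSZ, Z))))))
  step 9: S(S(S(mul(SZ, add(SSSZ, Z)))))
  step 10: S(S(S(add(add(SSSZ, Z), mul(Z, add(SSSZ, Z))))))
  step 11: S(S(S(add(S(add(SSZ, Z)), mul(Z, add(SSSZ, Z))))))
  step 12: S(S(S(S(add(add(SSZ, Z), mul(Z, add(SSSZ, Z)))))))
  step 13: S(S(S(S(add(S(add(SZ, Z)), mul(Z, add(SSSZ, Z)))))))
  step 14: S(S(S(S(S(add(add(SZ, Z), mul(Z, add(SSSZ, Z))))))))
  step 15: S(S(S(S(S(add(S(add(Z, Z)), mul(Z, add(SSSZ, Z))))))))
  step 16: S(S(S(S(S(S(add(add(Z, Z), mul(Z, add(SSSZ, Z)))))))))
  step 17: S(S(S(S(S(S(add(Z, mul(Z, add(SSSZ, Z)))))))))
  step 18: S(S(S(S(S(S(mul(Z, add(SSSZ, Z))))))))

Answer: NO — after 18 steps the term is S(S(S(S(S(S(mul(Z, add(SSSZ, Z)))))))), not yet normal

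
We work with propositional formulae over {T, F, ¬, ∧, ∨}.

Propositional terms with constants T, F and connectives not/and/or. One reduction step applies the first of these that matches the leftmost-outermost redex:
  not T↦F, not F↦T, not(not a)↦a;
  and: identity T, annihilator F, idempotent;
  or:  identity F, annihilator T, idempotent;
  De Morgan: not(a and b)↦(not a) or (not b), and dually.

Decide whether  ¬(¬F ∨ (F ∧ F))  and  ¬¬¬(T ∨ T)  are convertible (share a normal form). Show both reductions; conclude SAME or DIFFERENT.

Answer: SAME — A ⇓ F, B ⇓ F

Working:
Term A:
  start: ¬(¬F ∨ (F ∧ F))
  step 1: ¬¬F ∧ ¬(F ∧ F)
  step 2: F ∧ ¬(F ∧ F)
  step 3: F

Term B:
  start: ¬¬¬(T ∨ T)
  step 1: ¬(T ∨ T)
  step 2: ¬T ∧ ¬T
  step 3: ¬T
  step 4: F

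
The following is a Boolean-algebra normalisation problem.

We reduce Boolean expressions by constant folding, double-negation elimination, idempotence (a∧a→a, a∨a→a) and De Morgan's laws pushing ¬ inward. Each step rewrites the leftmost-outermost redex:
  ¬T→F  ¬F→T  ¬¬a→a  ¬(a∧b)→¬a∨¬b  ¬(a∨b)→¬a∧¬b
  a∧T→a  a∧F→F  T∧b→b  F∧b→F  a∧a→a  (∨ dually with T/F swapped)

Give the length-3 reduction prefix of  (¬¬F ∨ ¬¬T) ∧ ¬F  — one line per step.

Answer: after 3 steps: T ∧ ¬F

Working:
  start: (¬¬F ∨ ¬¬T) ∧ ¬F
  [1] (F ∨ ¬¬T) ∧ ¬F
  [2] ¬¬T ∧ ¬F
  [3] T ∧ ¬F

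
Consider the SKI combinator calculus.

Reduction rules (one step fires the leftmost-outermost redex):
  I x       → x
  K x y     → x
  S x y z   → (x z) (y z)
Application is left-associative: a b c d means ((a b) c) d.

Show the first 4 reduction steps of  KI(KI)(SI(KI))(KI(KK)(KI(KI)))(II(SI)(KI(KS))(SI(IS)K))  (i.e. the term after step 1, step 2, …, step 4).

Answer: after 4 steps: KI(KK)(KI(KI))(KI(KI(KK)(KI(KI))))(II(SI)(KI(KS))(SI(IS)K))

Working:
  start: KI(KI)(SI(KI))(KI(KK)(KI(KI)))(II(SI)(KI(KS))(SI(IS)K))
  [1] I(SI(KI))(KI(KK)(KI(KI)))(II(SI)(KI(KS))(SI(IS)K))
  [2] SI(KI)(KI(KK)(KI(KI)))(II(SI)(KI(KS))(SI(IS)K))
  [3] I(KI(KK)(KI(KI)))(KI(KI(KK)(KI(KI))))(II(SI)(KI(KS))(SI(IS)K))
  [4] KI(KK)(KI(KI))(KI(KI(KK)(KI(KI))))(II(SI)(KI(KS))(SI(IS)K))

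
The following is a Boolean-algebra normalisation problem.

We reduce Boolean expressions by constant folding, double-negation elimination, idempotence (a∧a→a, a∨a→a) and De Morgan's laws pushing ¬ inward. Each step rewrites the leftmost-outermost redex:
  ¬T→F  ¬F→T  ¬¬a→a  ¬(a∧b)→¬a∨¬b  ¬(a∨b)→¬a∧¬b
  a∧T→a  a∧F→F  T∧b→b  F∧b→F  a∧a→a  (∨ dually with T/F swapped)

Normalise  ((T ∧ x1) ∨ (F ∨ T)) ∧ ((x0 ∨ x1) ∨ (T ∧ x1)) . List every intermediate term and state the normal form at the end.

Answer: normal form = (x0 ∨ x1) ∨ x1  (in 5 steps)

Derivation:
  start: ((T ∧ x1) ∨ (F ∨ T)) ∧ ((x0 ∨ x1) ∨ (T ∧ x1))
  step 1: (x1 ∨ (F ∨ T)) ∧ ((x0 ∨ x1) ∨ (T ∧ x1))
  step 2: (x1 ∨ T) ∧ ((x0 ∨ x1) ∨ (T ∧ x1))
  step 3: T ∧ ((x0 ∨ x1) ∨ (T ∧ x1))
  step 4: (x0 ∨ x1) ∨ (T ∧ x1)
  step 5: (x0 ∨ x1) ∨ x1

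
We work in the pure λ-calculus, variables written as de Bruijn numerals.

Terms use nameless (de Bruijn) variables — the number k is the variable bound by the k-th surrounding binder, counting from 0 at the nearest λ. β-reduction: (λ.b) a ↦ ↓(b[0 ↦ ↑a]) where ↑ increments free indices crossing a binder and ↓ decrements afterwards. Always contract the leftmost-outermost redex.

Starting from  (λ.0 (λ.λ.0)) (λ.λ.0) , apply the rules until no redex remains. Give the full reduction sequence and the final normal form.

  start: (λ.0 (λ.λ.0)) (λ.λ.0)
  [1] (λ.λ.0) (λ.λ.0)
  [2] λ.0

Answer: normal form = λ.0  (in 2 steps)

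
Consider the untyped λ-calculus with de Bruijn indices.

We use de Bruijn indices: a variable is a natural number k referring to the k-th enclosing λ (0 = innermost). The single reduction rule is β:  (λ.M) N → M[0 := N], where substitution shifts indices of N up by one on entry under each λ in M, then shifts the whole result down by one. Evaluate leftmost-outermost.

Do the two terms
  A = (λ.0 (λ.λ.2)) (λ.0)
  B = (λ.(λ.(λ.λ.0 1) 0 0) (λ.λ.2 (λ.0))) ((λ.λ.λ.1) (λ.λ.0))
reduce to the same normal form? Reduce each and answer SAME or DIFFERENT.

Answer: SAME — A ⇓ λ.λ.λ.0, B ⇓ λ.λ.λ.0

Working:
Term A:
  start: (λ.0 (λ.λ.2)) (λ.0)
  [1] (λ.0) (λ.λ.λ.0)
  [2] λ.λ.λ.0

Term B:
  start: (λ.(λ.(λ.λ.0 1) 0 0) (λ.λ.2 (λ.0))) ((λ.λ.λ.1) (λ.λ.0))
  [1] (λ.(λ.λ.0 1) 0 0) (λ.λ.(λ.λ.λ.1) (λ.λ.0) (λ.0))
  [2] (λ.λ.0 1) (λ.λ.(λ.λ.λ.1) (λ.λ.0) (λ.0)) (λ.λ.(λ.λ.λ.1) (λ.λ.0) (λ.0))
  [3] (λ.0 (λ.λ.(λ.λ.λ.1) (λ.λ.0) (λ.0))) (λ.λ.(λ.λ.λ.1) (λ.λ.0) (λ.0))
  [4] (λ.λ.(λ.λ.λ.1) (λ.λ.0) (λ.0)) (λ.λ.(λ.λ.λ.1) (λ.λ.0) (λ.0))
  [5] λ.(λ.λ.λ.1) (λ.λ.0) (λ.0)
  [6] λ.(λ.λ.1) (λ.0)
  [7] λ.λ.λ.0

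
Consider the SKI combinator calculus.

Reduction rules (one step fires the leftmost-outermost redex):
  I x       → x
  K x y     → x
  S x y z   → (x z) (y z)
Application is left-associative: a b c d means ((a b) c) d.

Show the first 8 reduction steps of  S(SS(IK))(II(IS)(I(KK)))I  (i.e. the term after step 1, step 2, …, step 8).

  start: S(SS(IK))(II(IS)(I(KK)))I
  →1  SS(IK)I(II(IS)(I(KK))I)
  →2  SI(IKI)(II(IS)(I(KK))I)
  →3  I(II(IS)(I(KK))I)(IKI(II(IS)(I(KK))I))
  →4  II(IS)(I(KK))I(IKI(II(IS)(I(KK))I))
  →5  I(IS)(I(KK))I(IKI(II(IS)(I(KK))I))
  →6  IS(I(KK))I(IKI(II(IS)(I(KK))I))
  →7  S(I(KK))I(IKI(II(IS)(I(KK))I))
  →8  I(KK)(IKI(II(IS)(I(KK))I))(I(IKI(II(IS)(I(KK))I)))

Answer: after 8 steps: I(KK)(IKI(II(IS)(I(KK))I))(I(IKI(II(IS)(I(KK))I)))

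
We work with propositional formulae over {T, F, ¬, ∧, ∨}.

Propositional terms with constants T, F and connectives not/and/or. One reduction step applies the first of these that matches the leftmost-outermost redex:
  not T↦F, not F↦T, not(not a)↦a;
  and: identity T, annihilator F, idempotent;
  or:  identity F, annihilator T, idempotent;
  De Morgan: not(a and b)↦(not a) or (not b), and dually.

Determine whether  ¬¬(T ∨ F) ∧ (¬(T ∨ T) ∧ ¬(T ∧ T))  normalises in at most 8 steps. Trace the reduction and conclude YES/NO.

  start: ¬¬(T ∨ F) ∧ (¬(T ∨ T) ∧ ¬(T ∧ T))
  →1  (T ∨ F) ∧ (¬(T ∨ T) ∧ ¬(T ∧ T))
  →2  T ∧ (¬(T ∨ T) ∧ ¬(T ∧ T))
  →3  ¬(T ∨ T) ∧ ¬(T ∧ T)
  →4  (¬T ∧ ¬T) ∧ ¬(T ∧ T)
  →5  ¬T ∧ ¬(T ∧ T)
  →6  F ∧ ¬(T ∧ T)
  →7  F

Answer: YES — reaches normal form F in 7 ≤ 8 steps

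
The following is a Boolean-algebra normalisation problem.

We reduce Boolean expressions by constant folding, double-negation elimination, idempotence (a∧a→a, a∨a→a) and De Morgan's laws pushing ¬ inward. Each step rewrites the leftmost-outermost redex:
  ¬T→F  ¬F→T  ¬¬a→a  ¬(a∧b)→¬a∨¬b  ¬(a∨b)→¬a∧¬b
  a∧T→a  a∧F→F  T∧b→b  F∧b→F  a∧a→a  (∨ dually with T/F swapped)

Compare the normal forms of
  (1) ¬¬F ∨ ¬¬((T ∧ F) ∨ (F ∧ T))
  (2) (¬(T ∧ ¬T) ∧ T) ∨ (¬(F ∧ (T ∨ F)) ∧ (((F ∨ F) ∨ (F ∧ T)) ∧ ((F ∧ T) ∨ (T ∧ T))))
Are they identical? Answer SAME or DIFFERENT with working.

Term A:
  start: ¬¬F ∨ ¬¬((T ∧ F) ∨ (F ∧ T))
  [1] F ∨ ¬¬((T ∧ F) ∨ (F ∧ T))
  [2] ¬¬((T ∧ F) ∨ (F ∧ T))
  [3] (T ∧ F) ∨ (F ∧ T)
  [4] F ∨ (F ∧ T)
  [5] F ∧ T
  [6] F

Term B:
  start: (¬(T ∧ ¬T) ∧ T) ∨ (¬(F ∧ (T ∨ F)) ∧ (((F ∨ F) ∨ (F ∧ T)) ∧ ((F ∧ T) ∨ (T ∧ T))))
  [1] ¬(T ∧ ¬T) ∨ (¬(F ∧ (T ∨ F)) ∧ (((F ∨ F) ∨ (F ∧ T)) ∧ ((F ∧ T) ∨ (T ∧ T))))
  [2] (¬T ∨ ¬¬T) ∨ (¬(F ∧ (T ∨ F)) ∧ (((F ∨ F) ∨ (F ∧ T)) ∧ ((F ∧ T) ∨ (T ∧ T))))
  [3] (F ∨ ¬¬T) ∨ (¬(F ∧ (T ∨ F)) ∧ (((F ∨ F) ∨ (F ∧ T)) ∧ ((F ∧ T) ∨ (T ∧ T))))
  [4] ¬¬T ∨ (¬(F ∧ (T ∨ F)) ∧ (((F ∨ F) ∨ (F ∧ T)) ∧ ((F ∧ T) ∨ (T ∧ T))))
  [5] T ∨ (¬(F ∧ (T ∨ F)) ∧ (((F ∨ F) ∨ (F ∧ T)) ∧ ((F ∧ T) ∨ (T ∧ T))))
  [6] T

Answer: DIFFERENT — A ⇓ F, B ⇓ T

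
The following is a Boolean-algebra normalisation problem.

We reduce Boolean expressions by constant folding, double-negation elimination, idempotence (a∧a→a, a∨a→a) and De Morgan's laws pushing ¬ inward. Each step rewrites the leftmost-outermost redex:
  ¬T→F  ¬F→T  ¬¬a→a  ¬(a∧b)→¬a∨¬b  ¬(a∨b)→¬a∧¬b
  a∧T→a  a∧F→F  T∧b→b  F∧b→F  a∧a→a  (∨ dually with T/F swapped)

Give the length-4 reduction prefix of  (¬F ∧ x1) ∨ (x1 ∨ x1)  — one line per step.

Answer: after 4 steps: x1

Derivation:
  start: (¬F ∧ x1) ∨ (x1 ∨ x1)
  →1  (T ∧ x1) ∨ (x1 ∨ x1)
  →2  x1 ∨ (x1 ∨ x1)
  →3  x1 ∨ x1
  →4  x1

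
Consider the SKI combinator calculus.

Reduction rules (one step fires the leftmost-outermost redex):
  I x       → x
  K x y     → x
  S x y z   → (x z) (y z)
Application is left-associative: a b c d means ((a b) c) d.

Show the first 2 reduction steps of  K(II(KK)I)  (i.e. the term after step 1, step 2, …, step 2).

Answer: after 2 steps: K(KKI)

Derivation:
  start: K(II(KK)I)
  step 1: K(I(KK)I)
  step 2: K(KKI)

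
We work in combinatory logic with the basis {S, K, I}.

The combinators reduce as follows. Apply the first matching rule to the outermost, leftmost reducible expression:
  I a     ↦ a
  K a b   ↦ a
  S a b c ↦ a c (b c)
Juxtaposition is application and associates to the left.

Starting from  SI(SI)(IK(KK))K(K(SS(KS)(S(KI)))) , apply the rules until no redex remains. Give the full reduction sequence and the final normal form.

  start: SI(SI)(IK(KK))K(K(SS(KS)(S(KI))))
  [1] I(IK(KK))(SI(IK(KK)))K(K(SS(KS)(S(KI))))
  [2] IK(KK)(SI(IK(KK)))K(K(SS(KS)(S(KI))))
  [3] K(KK)(SI(IK(KK)))K(K(SS(KS)(S(KI))))
  [4] KKK(K(SS(KS)(S(KI))))
  [5] K(K(SS(KS)(S(KI))))
  [6] K(K(S(S(KI))(KS(S(KI)))))
  [7] K(K(S(S(KI))S))

Answer: normal form = K(K(S(S(KI))S))  (in 7 steps)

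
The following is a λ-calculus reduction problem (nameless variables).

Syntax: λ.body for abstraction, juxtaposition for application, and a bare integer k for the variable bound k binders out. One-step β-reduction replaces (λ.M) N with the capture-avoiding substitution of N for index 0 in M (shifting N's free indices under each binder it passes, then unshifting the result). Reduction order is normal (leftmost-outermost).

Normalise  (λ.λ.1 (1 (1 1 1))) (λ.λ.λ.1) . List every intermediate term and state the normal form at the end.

Answer: normal form = λ.λ.λ.1  (in 2 steps)

Reduction:
  start: (λ.λ.1 (1 (1 1 1))) (λ.λ.λ.1)
  step 1: λ.(λ.λ.λ.1) ((λ.λ.λ.1) ((λ.λ.λ.1) (λ.λ.λ.1) (λ.λ.λ.1)))
  step 2: λ.λ.λ.1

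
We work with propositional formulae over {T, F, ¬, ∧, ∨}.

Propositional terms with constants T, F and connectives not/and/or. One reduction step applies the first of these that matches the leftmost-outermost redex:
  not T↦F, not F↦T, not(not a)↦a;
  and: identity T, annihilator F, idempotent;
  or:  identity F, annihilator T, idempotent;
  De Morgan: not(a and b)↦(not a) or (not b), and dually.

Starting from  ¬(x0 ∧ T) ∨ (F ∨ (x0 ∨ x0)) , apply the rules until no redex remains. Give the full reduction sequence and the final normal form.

Answer: normal form = ¬x0 ∨ x0  (in 5 steps)

Reduction:
  start: ¬(x0 ∧ T) ∨ (F ∨ (x0 ∨ x0))
  [1] (¬x0 ∨ ¬T) ∨ (F ∨ (x0 ∨ x0))
  [2] (¬x0 ∨ F) ∨ (F ∨ (x0 ∨ x0))
  [3] ¬x0 ∨ (F ∨ (x0 ∨ x0))
  [4] ¬x0 ∨ (x0 ∨ x0)
  [5] ¬x0 ∨ x0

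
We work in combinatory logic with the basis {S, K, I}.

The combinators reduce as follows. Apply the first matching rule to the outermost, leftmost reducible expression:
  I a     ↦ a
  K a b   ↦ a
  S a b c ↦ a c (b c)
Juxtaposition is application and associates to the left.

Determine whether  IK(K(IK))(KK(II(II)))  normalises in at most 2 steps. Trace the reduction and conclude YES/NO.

  start: IK(K(IK))(KK(II(II)))
  step 1: K(K(IK))(KK(II(II)))
  step 2: K(IK)

Answer: NO — after 2 steps the term is K(IK), not yet normal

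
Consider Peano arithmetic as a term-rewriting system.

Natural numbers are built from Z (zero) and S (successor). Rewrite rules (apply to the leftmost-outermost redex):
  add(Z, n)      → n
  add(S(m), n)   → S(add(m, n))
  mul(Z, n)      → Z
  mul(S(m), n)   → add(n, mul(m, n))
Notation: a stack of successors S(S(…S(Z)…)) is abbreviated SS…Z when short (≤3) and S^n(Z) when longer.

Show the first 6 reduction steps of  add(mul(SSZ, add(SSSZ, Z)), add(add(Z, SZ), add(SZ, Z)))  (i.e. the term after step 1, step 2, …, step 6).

Answer: after 6 steps: S(add(S(add(add(SZ, Z), mul(SZ, add(SSSZ, Z)))), add(add(Z, SZ), add(SZ, Z))))

Reduction:
  start: add(mul(SSZ, add(SSSZ, Z)), add(add(Z, SZ), add(SZ, Z)))
  →1  add(add(add(SSSZ, Z), mul(SZ, add(SSSZ, Z))), add(add(Z, SZ), add(SZ, Z)))
  →2  add(add(S(add(SSZ, Z)), mul(SZ, add(SSSZ, Z))), add(add(Z, SZ), add(SZ, Z)))
  →3  add(S(add(add(SSZ, Z), mul(SZ, add(SSSZ, Z)))), add(add(Z, SZ), add(SZ, Z)))
  →4  S(add(add(add(SSZ, Z), mul(SZ, add(SSSZ, Z))), add(add(Z, SZ), add(SZ, Z))))
  →5  S(add(add(S(add(SZ, Z)), mul(SZ, add(SSSZ, Z))), add(add(Z, SZ), add(SZ, Z))))
  →6  S(add(S(add(add(SZ, Z), mul(SZ, add(SSSZ, Z)))), add(add(Z, SZ), add(SZ, Z))))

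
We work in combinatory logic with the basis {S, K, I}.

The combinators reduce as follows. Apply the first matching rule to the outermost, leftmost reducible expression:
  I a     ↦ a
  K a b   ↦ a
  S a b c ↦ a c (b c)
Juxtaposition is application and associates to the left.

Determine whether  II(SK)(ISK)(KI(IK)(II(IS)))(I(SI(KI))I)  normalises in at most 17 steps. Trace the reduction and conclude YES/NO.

Answer: YES — reaches normal form SI in 14 ≤ 17 steps

Working:
  start: II(SK)(ISK)(KI(IK)(II(IS)))(I(SI(KI))I)
  step 1: I(SK)(ISK)(KI(IK)(II(IS)))(I(SI(KI))I)
  step 2: SK(ISK)(KI(IK)(II(IS)))(I(SI(KI))I)
  step 3: K(KI(IK)(II(IS)))(ISK(KI(IK)(II(IS))))(I(SI(KI))I)
  step 4: KI(IK)(II(IS))(I(SI(KI))I)
  step 5: I(II(IS))(I(SI(KI))I)
  step 6: II(IS)(I(SI(KI))I)
  step 7: I(IS)(I(SI(KI))I)
  step 8: IS(I(SI(KI))I)
  step 9: S(I(SI(KI))I)
  step 10: S(SI(KI)I)
  step 11: S(II(KII))
  step 12: S(I(KII))
  step 13: S(KII)
  step 14: SI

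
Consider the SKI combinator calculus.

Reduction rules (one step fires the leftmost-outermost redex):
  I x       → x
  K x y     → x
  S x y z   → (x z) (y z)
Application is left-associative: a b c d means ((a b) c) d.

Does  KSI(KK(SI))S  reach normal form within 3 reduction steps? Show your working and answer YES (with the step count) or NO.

  start: KSI(KK(SI))S
  step 1: S(KK(SI))S
  step 2: SKS

Answer: YES — reaches normal form SKS in 2 ≤ 3 steps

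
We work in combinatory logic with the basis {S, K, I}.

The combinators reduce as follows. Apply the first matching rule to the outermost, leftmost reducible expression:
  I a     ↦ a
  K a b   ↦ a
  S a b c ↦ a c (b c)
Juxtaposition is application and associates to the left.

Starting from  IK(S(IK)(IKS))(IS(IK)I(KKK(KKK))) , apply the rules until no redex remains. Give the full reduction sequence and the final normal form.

Answer: normal form = SK(KS)  (in 4 steps)

Derivation:
  start: IK(S(IK)(IKS))(IS(IK)I(KKK(KKK)))
  →1  K(S(IK)(IKS))(IS(IK)I(KKK(KKK)))
  →2  S(IK)(IKS)
  →3  SK(IKS)
  →4  SK(KS)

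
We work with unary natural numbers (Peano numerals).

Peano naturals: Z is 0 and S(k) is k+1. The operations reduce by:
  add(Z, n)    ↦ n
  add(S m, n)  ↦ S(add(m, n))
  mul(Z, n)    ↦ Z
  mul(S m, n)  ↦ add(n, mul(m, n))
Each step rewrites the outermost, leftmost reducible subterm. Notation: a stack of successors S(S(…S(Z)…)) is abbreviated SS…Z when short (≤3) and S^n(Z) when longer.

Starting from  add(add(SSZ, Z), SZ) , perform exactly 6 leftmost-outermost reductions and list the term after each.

  start: add(add(SSZ, Z), SZ)
  [1] add(S(add(SZ, Z)), SZ)
  [2] S(add(add(SZ, Z), SZ))
  [3] S(add(S(add(Z, Z)), SZ))
  [4] S(S(add(add(Z, Z), SZ)))
  [5] S(S(add(Z, SZ)))
  [6] SSSZ

Answer: after 6 steps: SSSZ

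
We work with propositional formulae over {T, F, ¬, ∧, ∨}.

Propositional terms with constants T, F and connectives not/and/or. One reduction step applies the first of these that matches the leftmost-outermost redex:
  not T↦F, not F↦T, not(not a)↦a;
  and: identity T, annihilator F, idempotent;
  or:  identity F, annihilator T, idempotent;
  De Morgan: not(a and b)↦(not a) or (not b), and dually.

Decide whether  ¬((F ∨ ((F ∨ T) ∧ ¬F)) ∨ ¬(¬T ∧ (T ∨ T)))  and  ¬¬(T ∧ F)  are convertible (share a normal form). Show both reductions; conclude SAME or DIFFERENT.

Term A:
  start: ¬((F ∨ ((F ∨ T) ∧ ¬F)) ∨ ¬(¬T ∧ (T ∨ T)))
  →1  ¬(F ∨ ((F ∨ T) ∧ ¬F)) ∧ ¬¬(¬T ∧ (T ∨ T))
  →2  (¬F ∧ ¬((F ∨ T) ∧ ¬F)) ∧ ¬¬(¬T ∧ (T ∨ T))
  →3  (T ∧ ¬((F ∨ T) ∧ ¬F)) ∧ ¬¬(¬T ∧ (T ∨ T))
  →4  ¬((F ∨ T) ∧ ¬F) ∧ ¬¬(¬T ∧ (T ∨ T))
  →5  (¬(F ∨ T) ∨ ¬¬F) ∧ ¬¬(¬T ∧ (T ∨ T))
  →6  ((¬F ∧ ¬T) ∨ ¬¬F) ∧ ¬¬(¬T ∧ (T ∨ T))
  →7  ((T ∧ ¬T) ∨ ¬¬F) ∧ ¬¬(¬T ∧ (T ∨ T))
  →8  (¬T ∨ ¬¬F) ∧ ¬¬(¬T ∧ (T ∨ T))
  →9  (F ∨ ¬¬F) ∧ ¬¬(¬T ∧ (T ∨ T))
  →10  ¬¬F ∧ ¬¬(¬T ∧ (T ∨ T))
  →11  F ∧ ¬¬(¬T ∧ (T ∨ T))
  →12  F

Term B:
  start: ¬¬(T ∧ F)
  →1  T ∧ F
  →2  F

Answer: SAME — A ⇓ F, B ⇓ F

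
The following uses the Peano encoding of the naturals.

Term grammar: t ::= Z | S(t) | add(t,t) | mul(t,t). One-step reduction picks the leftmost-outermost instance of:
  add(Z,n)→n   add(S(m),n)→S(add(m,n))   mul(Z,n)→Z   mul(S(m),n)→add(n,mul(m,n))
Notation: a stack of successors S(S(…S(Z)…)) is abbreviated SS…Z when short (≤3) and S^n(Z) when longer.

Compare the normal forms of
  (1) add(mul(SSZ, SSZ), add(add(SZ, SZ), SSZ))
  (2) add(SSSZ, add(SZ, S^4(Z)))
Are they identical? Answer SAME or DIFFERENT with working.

Answer: SAME — A ⇓ S^8(Z), B ⇓ S^8(Z)

Reduction:
Term A:
  start: add(mul(SSZ, SSZ), add(add(SZ, SZ), SSZ))
  step 1: add(add(SSZ, mul(SZ, SSZ)), add(add(SZ, SZ), SSZ))
  step 2: add(S(add(SZ, mul(SZ, SSZ))), add(add(SZ, SZ), SSZ))
  step 3: S(add(add(SZ, mul(SZ, SSZ)), add(add(SZ, SZ), SSZ)))
  step 4: S(add(S(add(Z, mul(SZ, SSZ))), add(add(SZ, SZ), SSZ)))
  step 5: S(S(add(add(Z, mul(SZ, SSZ)), add(add(SZ, SZ), SSZ))))
  step 6: S(S(add(mul(SZ, SSZ), add(add(SZ, SZ), SSZ))))
  step 7: S(S(add(add(SSZ, mul(Z, SSZ)), add(add(SZ, SZ), SSZ))))
  step 8: S(S(add(S(add(SZ, mul(Z, SSZ))), add(add(SZ, SZ), SSZ))))
  step 9: S(S(S(add(add(SZ, mul(Z, SSZ)), add(add(SZ, SZ), SSZ)))))
  step 10: S(S(S(add(S(add(Z, mul(Z, SSZ))), add(add(SZ, SZ), SSZ)))))
  step 11: S(S(S(S(add(add(Z, mul(Z, SSZ)), add(add(SZ, SZ), SSZ))))))
  step 12: S(S(S(S(add(mul(Z, SSZ), add(add(SZ, SZ), SSZ))))))
  step 13: S(S(S(S(add(Z, add(add(SZ, SZ), SSZ))))))
  step 14: S(S(S(S(add(add(SZ, SZ), SSZ)))))
  step 15: S(S(S(S(add(S(add(Z, SZ)), SSZ)))))
  step 16: S(S(S(S(S(add(add(Z, SZ), SSZ))))))
  step 17: S(S(S(S(S(add(SZ, SSZ))))))
  step 18: S(S(S(S(S(S(add(Z, SSZ)))))))
  step 19: S^8(Z)

Term B:
  start: add(SSSZ, add(SZ, S^4(Z)))
  step 1: S(add(SSZ, add(SZ, S^4(Z))))
  step 2: S(S(add(SZ, add(SZ, S^4(Z)))))
  step 3: S(S(S(add(Z, add(SZ, S^4(Z))))))
  step 4: S(S(S(add(SZ, S^4(Z)))))
  step 5: S(S(S(S(add(Z, S^4(Z))))))
  step 6: S^8(Z)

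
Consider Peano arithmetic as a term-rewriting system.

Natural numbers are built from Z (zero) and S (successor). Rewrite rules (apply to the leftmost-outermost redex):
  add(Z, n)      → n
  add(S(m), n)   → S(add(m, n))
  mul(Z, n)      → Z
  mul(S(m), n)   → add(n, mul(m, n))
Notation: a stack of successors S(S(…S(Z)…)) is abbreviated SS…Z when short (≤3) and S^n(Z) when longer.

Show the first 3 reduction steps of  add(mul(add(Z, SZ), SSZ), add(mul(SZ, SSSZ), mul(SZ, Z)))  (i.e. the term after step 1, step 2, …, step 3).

Answer: after 3 steps: add(S(add(SZ, mul(Z, SSZ))), add(mul(SZ, SSSZ), mul(SZ, Z)))

Working:
  start: add(mul(add(Z, SZ), SSZ), add(mul(SZ, SSSZ), mul(SZ, Z)))
  step 1: add(mul(SZ, SSZ), add(mul(SZ, SSSZ), mul(SZ, Z)))
  step 2: add(add(SSZ, mul(Z, SSZ)), add(mul(SZ, SSSZ), mul(SZ, Z)))
  step 3: add(S(add(SZ, mul(Z, SSZ))), add(mul(SZ, SSSZ), mul(SZ, Z)))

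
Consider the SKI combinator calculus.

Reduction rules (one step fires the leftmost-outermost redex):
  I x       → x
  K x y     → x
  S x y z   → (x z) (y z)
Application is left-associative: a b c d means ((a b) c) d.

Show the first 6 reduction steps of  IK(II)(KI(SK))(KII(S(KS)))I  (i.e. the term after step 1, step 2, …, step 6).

Answer: after 6 steps: S(KS)I

Reduction:
  start: IK(II)(KI(SK))(KII(S(KS)))I
  [1] K(II)(KI(SK))(KII(S(KS)))I
  [2] II(KII(S(KS)))I
  [3] I(KII(S(KS)))I
  [4] KII(S(KS))I
  [5] I(S(KS))I
  [6] S(KS)I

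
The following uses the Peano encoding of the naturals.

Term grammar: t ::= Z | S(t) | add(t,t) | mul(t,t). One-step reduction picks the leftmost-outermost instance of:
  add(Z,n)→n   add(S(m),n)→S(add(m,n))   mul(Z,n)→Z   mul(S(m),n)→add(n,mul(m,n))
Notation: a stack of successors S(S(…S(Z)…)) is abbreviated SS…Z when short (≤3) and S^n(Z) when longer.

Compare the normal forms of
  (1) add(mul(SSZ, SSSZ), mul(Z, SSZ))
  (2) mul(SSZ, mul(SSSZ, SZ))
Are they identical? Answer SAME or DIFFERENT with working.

Answer: SAME — A ⇓ S^6(Z), B ⇓ S^6(Z)

Working:
Term A:
  start: add(mul(SSZ, SSSZ), mul(Z, SSZ))
  [1] add(add(SSSZ, mul(SZ, SSSZ)), mul(Z, SSZ))
  [2] add(S(add(SSZ, mul(SZ, SSSZ))), mul(Z, SSZ))
  [3] S(add(add(SSZ, mul(SZ, SSSZ)), mul(Z, SSZ)))
  [4] S(add(S(add(SZ, mul(SZ, SSSZ))), mul(Z, SSZ)))
  [5] S(S(add(add(SZ, mul(SZ, SSSZ)), mul(Z, SSZ))))
  [6] S(S(add(S(add(Z, mul(SZ, SSSZ))), mul(Z, SSZ))))
  [7] S(S(S(add(add(Z, mul(SZ, SSSZ)), mul(Z, SSZ)))))
  [8] S(S(S(add(mul(SZ, SSSZ), mul(Z, SSZ)))))
  [9] S(S(S(add(add(SSSZ, mul(Z, SSSZ)), mul(Z, SSZ)))))
  [10] S(S(S(add(S(add(SSZ, mul(Z, SSSZ))), mul(Z, SSZ)))))
  [11] S(S(S(S(add(add(SSZ, mul(Z, SSSZ)), mul(Z, SSZ))))))
  [12] S(S(S(S(add(S(add(SZ, mul(Z, SSSZ))), mul(Z, SSZ))))))
  [13] S(S(S(S(S(add(add(SZ, mul(Z, SSSZ)), mul(Z, SSZ)))))))
  [14] S(S(S(S(S(add(S(add(Z, mul(Z, SSSZ))), mul(Z, SSZ)))))))
  [15] S(S(S(S(S(S(add(add(Z, mul(Z, SSSZ)), mul(Z, SSZ))))))))
  [16] S(S(S(S(S(S(add(mul(Z, SSSZ), mul(Z, SSZ))))))))
  [17] S(S(S(S(S(S(add(Z, mul(Z, SSZ))))))))
  [18] S(S(S(S(S(S(mul(Z, SSZ)))))))
  [19] S^6(Z)

Term B:
  start: mul(SSZ, mul(SSSZ, SZ))
  [1] add(mul(SSSZ, SZ), mul(SZ, mul(SSSZ, SZ)))
  [2] add(add(SZ, mul(SSZ, SZ)), mul(SZ, mul(SSSZ, SZ)))
  [3] add(S(add(Z, mul(SSZ, SZ))), mul(SZ, mul(SSSZ, SZ)))
  [4] S(add(add(Z, mul(SSZ, SZ)), mul(SZ, mul(SSSZ, SZ))))
  [5] S(add(mul(SSZ, SZ), mul(SZ, mul(SSSZ, SZ))))
  [6] S(add(add(SZ, mul(SZ, SZ)), mul(SZ, mul(SSSZ, SZ))))
  [7] S(add(S(add(Z, mul(SZ, SZ))), mul(SZ, mul(SSSZ, SZ))))
  [8] S(S(add(add(Z, mul(SZ, SZ)), mul(SZ, mul(SSSZ, SZ)))))
  [9] S(S(add(mul(SZ, SZ), mul(SZ, mul(SSSZ, SZ)))))
  [10] S(S(add(add(SZ, mul(Z, SZ)), mul(SZ, mul(SSSZ, SZ)))))
  [11] S(S(add(S(add(Z, mul(Z, SZ))), mul(SZ, mul(SSSZ, SZ)))))
  [12] S(S(S(add(add(Z, mul(Z, SZ)), mul(SZ, mul(SSSZ, SZ))))))
  [13] S(S(S(add(mul(Z, SZ), mul(SZ, mul(SSSZ, SZ))))))
  [14] S(S(S(add(Z, mul(SZ, mul(SSSZ, SZ))))))
  [15] S(S(S(mul(SZ, mul(SSSZ, SZ)))))
  [16] S(S(S(add(mul(SSSZ, SZ), mul(Z, mul(SSSZ, SZ))))))
  [17] S(S(S(add(add(SZ, mul(SSZ, SZ)), mul(Z, mul(SSSZ, SZ))))))
  [18] S(S(S(add(S(add(Z, mul(SSZ, SZ))), mul(Z, mul(SSSZ, SZ))))))
  [19] S(S(S(S(add(add(Z, mul(SSZ, SZ)), mul(Z, mul(SSSZ, SZ)))))))
  [20] S(S(S(S(add(mul(SSZ, SZ), mul(Z, mul(SSSZ, SZ)))))))
  [21] S(S(S(S(add(add(SZ, mul(SZ, SZ)), mul(Z, mul(SSSZ, SZ)))))))
  [22] S(S(S(S(add(S(add(Z, mul(SZ, SZ))), mul(Z, mul(SSSZ, SZ)))))))
  [23] S(S(S(S(S(add(add(Z, mul(SZ, SZ)), mul(Z, mul(SSSZ, SZ))))))))
  [24] S(S(S(S(S(add(mul(SZ, SZ), mul(Z, mul(SSSZ, SZ))))))))
  [25] S(S(S(S(S(add(add(SZ, mul(Z, SZ)), mul(Z, mul(SSSZ, SZ))))))))
  [26] S(S(S(S(S(add(S(add(Z, mul(Z, SZ))), mul(Z, mul(SSSZ, SZ))))))))
  [27] S(S(S(S(S(S(add(add(Z, mul(Z, SZ)), mul(Z, mul(SSSZ, SZ)))))))))
  [28] S(S(S(S(S(S(add(mul(Z, SZ), mul(Z, mul(SSSZ, SZ)))))))))
  [29] S(S(S(S(S(S(add(Z, mul(Z, mul(SSSZ, SZ)))))))))
  [30] S(S(S(S(S(S(mul(Z, mul(SSSZ, SZ))))))))
  [31] S^6(Z)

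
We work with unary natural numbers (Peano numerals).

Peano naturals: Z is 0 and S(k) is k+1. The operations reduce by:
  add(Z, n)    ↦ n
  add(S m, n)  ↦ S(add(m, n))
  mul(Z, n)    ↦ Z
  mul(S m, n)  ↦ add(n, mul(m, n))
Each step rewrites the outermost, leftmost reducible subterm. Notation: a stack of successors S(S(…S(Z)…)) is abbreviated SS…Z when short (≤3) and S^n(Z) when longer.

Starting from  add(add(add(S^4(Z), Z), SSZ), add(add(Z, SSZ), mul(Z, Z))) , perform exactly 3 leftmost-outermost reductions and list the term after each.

  start: add(add(add(S^4(Z), Z), SSZ), add(add(Z, SSZ), mul(Z, Z)))
  [1] add(add(S(add(SSSZ, Z)), SSZ), add(add(Z, SSZ), mul(Z, Z)))
  [2] add(S(add(add(SSSZ, Z), SSZ)), add(add(Z, SSZ), mul(Z, Z)))
  [3] S(add(add(add(SSSZ, Z), SSZ), add(add(Z, SSZ), mul(Z, Z))))

Answer: after 3 steps: S(add(add(add(SSSZ, Z), SSZ), add(add(Z, SSZ), mul(Z, Z))))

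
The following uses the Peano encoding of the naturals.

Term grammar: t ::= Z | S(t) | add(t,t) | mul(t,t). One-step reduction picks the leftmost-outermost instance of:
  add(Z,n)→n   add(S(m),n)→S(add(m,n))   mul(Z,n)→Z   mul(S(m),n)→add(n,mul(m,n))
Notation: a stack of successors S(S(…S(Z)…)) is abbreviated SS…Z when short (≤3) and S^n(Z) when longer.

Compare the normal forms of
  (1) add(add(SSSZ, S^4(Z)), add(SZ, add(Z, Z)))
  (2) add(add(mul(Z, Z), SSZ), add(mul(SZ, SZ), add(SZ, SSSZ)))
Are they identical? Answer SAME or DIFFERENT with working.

Term A:
  start: add(add(SSSZ, S^4(Z)), add(SZ, add(Z, Z)))
  →1  add(S(add(SSZ, S^4(Z))), add(SZ, add(Z, Z)))
  →2  S(add(add(SSZ, S^4(Z)), add(SZ, add(Z, Z))))
  →3  S(add(S(add(SZ, S^4(Z))), add(SZ, add(Z, Z))))
  →4  S(S(add(add(SZ, S^4(Z)), add(SZ, add(Z, Z)))))
  →5  S(S(add(S(add(Z, S^4(Z))), add(SZ, add(Z, Z)))))
  →6  S(S(S(add(add(Z, S^4(Z)), add(SZ, add(Z, Z))))))
  →7  S(S(S(add(S^4(Z), add(SZ, add(Z, Z))))))
  →8  S(S(S(S(add(SSSZ, add(SZ, add(Z, Z)))))))
  →9  S(S(S(S(S(add(SSZ, add(SZ, add(Z, Z))))))))
  →10  S(S(S(S(S(S(add(SZ, add(SZ, add(Z, Z)))))))))
  →11  S(S(S(S(S(S(S(add(Z, add(SZ, add(Z, Z))))))))))
  →12  S(S(S(S(S(S(S(add(SZ, add(Z, Z)))))))))
  →13  S(S(S(S(S(S(S(S(add(Z, add(Z, Z))))))))))
  →14  S(S(S(S(S(S(S(S(add(Z, Z)))))))))
  →15  S^8(Z)

Term B:
  start: add(add(mul(Z, Z), SSZ), add(mul(SZ, SZ), add(SZ, SSSZ)))
  →1  add(add(Z, SSZ), add(mul(SZ, SZ), add(SZ, SSSZ)))
  →2  add(SSZ, add(mul(SZ, SZ), add(SZ, SSSZ)))
  →3  S(add(SZ, add(mul(SZ, SZ), add(SZ, SSSZ))))
  →4  S(S(add(Z, add(mul(SZ, SZ), add(SZ, SSSZ)))))
  →5  S(S(add(mul(SZ, SZ), add(SZ, SSSZ))))
  →6  S(S(add(add(SZ, mul(Z, SZ)), add(SZ, SSSZ))))
  →7  S(S(add(S(add(Z, mul(Z, SZ))), add(SZ, SSSZ))))
  →8  S(S(S(add(add(Z, mul(Z, SZ)), add(SZ, SSSZ)))))
  →9  S(S(S(add(mul(Z, SZ), add(SZ, SSSZ)))))
  →10  S(S(S(add(Z, add(SZ, SSSZ)))))
  →11  S(S(S(add(SZ, SSSZ))))
  →12  S(S(S(S(add(Z, SSSZ)))))
  →13  S^7(Z)

Answer: DIFFERENT — A ⇓ S^8(Z), B ⇓ S^7(Z)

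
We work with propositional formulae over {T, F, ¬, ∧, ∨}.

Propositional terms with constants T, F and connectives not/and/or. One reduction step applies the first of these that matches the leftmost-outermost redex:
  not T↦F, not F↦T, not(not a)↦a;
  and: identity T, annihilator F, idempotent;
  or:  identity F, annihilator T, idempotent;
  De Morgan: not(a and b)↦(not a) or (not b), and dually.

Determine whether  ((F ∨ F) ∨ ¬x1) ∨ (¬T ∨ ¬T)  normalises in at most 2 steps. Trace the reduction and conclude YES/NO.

Answer: NO — after 2 steps the term is ¬x1 ∨ (¬T ∨ ¬T), not yet normal

Working:
  start: ((F ∨ F) ∨ ¬x1) ∨ (¬T ∨ ¬T)
  step 1: (F ∨ ¬x1) ∨ (¬T ∨ ¬T)
  step 2: ¬x1 ∨ (¬T ∨ ¬T)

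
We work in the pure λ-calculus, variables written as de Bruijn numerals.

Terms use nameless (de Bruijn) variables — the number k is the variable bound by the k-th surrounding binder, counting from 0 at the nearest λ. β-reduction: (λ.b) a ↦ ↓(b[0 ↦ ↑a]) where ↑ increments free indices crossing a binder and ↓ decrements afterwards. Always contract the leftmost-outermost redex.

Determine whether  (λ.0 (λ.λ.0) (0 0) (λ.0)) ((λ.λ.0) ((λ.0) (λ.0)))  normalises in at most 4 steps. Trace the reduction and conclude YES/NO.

  start: (λ.0 (λ.λ.0) (0 0) (λ.0)) ((λ.λ.0) ((λ.0) (λ.0)))
  [1] (λ.λ.0) ((λ.0) (λ.0)) (λ.λ.0) ((λ.λ.0) ((λ.0) (λ.0)) ((λ.λ.0) ((λ.0) (λ.0)))) (λ.0)
  [2] (λ.0) (λ.λ.0) ((λ.λ.0) ((λ.0) (λ.0)) ((λ.λ.0) ((λ.0) (λ.0)))) (λ.0)
  [3] (λ.λ.0) ((λ.λ.0) ((λ.0) (λ.0)) ((λ.λ.0) ((λ.0) (λ.0)))) (λ.0)
  [4] (λ.0) (λ.0)

Answer: NO — after 4 steps the term is (λ.0) (λ.0), not yet normal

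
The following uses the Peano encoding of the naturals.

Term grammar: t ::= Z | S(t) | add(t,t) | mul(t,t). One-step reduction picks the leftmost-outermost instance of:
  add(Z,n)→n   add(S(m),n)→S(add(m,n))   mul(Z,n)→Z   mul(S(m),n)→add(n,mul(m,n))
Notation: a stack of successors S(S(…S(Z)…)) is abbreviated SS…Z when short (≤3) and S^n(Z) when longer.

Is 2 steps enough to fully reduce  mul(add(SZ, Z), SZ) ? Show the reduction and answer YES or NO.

  start: mul(add(SZ, Z), SZ)
  →1  mul(S(add(Z, Z)), SZ)
  →2  add(SZ, mul(add(Z, Z), SZ))

Answer: NO — after 2 steps the term is add(SZ, mul(add(Z, Z), SZ)), not yet normal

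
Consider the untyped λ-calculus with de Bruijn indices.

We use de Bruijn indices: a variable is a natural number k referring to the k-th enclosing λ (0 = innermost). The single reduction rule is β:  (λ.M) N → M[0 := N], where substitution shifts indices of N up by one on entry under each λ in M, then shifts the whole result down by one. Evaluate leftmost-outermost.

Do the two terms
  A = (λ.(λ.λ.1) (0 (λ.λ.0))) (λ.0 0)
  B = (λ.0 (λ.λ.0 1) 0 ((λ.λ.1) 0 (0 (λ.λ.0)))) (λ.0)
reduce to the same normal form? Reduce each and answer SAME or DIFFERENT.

Answer: DIFFERENT — A ⇓ λ.λ.0, B ⇓ λ.0

Reduction:
Term A:
  start: (λ.(λ.λ.1) (0 (λ.λ.0))) (λ.0 0)
  step 1: (λ.λ.1) ((λ.0 0) (λ.λ.0))
  step 2: λ.(λ.0 0) (λ.λ.0)
  step 3: λ.(λ.λ.0) (λ.λ.0)
  step 4: λ.λ.0

Term B:
  start: (λ.0 (λ.λ.0 1) 0 ((λ.λ.1) 0 (0 (λ.λ.0)))) (λ.0)
  step 1: (λ.0) (λ.λ.0 1) (λ.0) ((λ.λ.1) (λ.0) ((λ.0) (λ.λ.0)))
  step 2: (λ.λ.0 1) (λ.0) ((λ.λ.1) (λ.0) ((λ.0) (λ.λ.0)))
  step 3: (λ.0 (λ.0)) ((λ.λ.1) (λ.0) ((λ.0) (λ.λ.0)))
  step 4: (λ.λ.1) (λ.0) ((λ.0) (λ.λ.0)) (λ.0)
  step 5: (λ.λ.0) ((λ.0) (λ.λ.0)) (λ.0)
  step 6: (λ.0) (λ.0)
  step 7: λ.0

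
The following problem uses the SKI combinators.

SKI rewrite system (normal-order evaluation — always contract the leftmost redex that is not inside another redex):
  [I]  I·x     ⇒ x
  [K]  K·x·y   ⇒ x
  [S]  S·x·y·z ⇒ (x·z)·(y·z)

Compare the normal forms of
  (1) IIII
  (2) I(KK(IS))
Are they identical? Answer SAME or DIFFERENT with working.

Term A:
  start: IIII
  [1] III
  [2] II
  [3] I

Term B:
  start: I(KK(IS))
  [1] KK(IS)
  [2] K

Answer: DIFFERENT — A ⇓ I, B ⇓ K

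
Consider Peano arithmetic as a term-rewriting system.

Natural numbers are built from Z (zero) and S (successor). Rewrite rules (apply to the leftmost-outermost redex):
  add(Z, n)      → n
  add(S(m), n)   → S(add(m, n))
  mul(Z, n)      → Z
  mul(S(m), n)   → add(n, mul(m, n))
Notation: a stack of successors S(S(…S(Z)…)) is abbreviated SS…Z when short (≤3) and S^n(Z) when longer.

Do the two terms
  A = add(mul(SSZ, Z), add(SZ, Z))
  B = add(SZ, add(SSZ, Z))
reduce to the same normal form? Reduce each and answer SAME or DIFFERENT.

Term A:
  start: add(mul(SSZ, Z), add(SZ, Z))
  [1] add(add(Z, mul(SZ, Z)), add(SZ, Z))
  [2] add(mul(SZ, Z), add(SZ, Z))
  [3] add(add(Z, mul(Z, Z)), add(SZ, Z))
  [4] add(mul(Z, Z), add(SZ, Z))
  [5] add(Z, add(SZ, Z))
  [6] add(SZ, Z)
  [7] S(add(Z, Z))
  [8] SZ

Term B:
  start: add(SZ, add(SSZ, Z))
  [1] S(add(Z, add(SSZ, Z)))
  [2] S(add(SSZ, Z))
  [3] S(S(add(SZ, Z)))
  [4] S(S(S(add(Z, Z))))
  [5] SSSZ

Answer: DIFFERENT — A ⇓ SZ, B ⇓ SSSZ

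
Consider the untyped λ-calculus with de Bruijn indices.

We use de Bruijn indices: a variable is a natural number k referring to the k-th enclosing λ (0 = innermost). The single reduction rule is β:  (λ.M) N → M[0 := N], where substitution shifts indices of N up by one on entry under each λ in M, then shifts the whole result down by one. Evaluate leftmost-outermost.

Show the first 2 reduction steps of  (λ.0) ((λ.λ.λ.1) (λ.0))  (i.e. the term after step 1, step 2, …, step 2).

Answer: after 2 steps: λ.λ.1

Reduction:
  start: (λ.0) ((λ.λ.λ.1) (λ.0))
  step 1: (λ.λ.λ.1) (λ.0)
  step 2: λ.λ.1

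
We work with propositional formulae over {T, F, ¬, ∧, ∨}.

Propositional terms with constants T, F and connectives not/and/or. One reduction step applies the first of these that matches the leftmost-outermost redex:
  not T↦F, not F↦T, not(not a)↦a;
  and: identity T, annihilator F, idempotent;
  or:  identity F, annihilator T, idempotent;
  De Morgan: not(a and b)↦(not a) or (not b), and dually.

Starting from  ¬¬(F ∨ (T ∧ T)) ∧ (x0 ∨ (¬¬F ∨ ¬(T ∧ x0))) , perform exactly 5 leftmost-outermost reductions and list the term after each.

  start: ¬¬(F ∨ (T ∧ T)) ∧ (x0 ∨ (¬¬F ∨ ¬(T ∧ x0)))
  →1  (F ∨ (T ∧ T)) ∧ (x0 ∨ (¬¬F ∨ ¬(T ∧ x0)))
  →2  (T ∧ T) ∧ (x0 ∨ (¬¬F ∨ ¬(T ∧ x0)))
  →3  T ∧ (x0 ∨ (¬¬F ∨ ¬(T ∧ x0)))
  →4  x0 ∨ (¬¬F ∨ ¬(T ∧ x0))
  →5  x0 ∨ (F ∨ ¬(T ∧ x0))

Answer: after 5 steps: x0 ∨ (F ∨ ¬(T ∧ x0))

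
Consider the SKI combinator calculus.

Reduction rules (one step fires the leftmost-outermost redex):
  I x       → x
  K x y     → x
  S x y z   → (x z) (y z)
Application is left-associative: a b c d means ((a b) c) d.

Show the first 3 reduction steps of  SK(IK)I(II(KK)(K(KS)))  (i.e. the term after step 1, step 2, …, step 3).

Answer: after 3 steps: II(KK)(K(KS))

Derivation:
  start: SK(IK)I(II(KK)(K(KS)))
  step 1: KI(IKI)(II(KK)(K(KS)))
  step 2: I(II(KK)(K(KS)))
  step 3: II(KK)(K(KS))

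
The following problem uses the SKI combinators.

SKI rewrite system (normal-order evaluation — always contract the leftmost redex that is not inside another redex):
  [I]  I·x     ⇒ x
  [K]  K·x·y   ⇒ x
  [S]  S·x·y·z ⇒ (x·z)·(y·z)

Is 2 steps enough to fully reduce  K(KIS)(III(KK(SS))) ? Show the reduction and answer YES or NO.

  start: K(KIS)(III(KK(SS)))
  →1  KIS
  →2  I

Answer: YES — reaches normal form I in 2 ≤ 2 steps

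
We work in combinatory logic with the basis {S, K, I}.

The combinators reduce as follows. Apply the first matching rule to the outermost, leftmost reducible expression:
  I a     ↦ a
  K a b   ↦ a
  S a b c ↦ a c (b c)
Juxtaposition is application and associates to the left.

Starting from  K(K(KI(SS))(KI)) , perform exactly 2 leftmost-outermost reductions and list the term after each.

Answer: after 2 steps: KI

Derivation:
  start: K(K(KI(SS))(KI))
  →1  K(KI(SS))
  →2  KI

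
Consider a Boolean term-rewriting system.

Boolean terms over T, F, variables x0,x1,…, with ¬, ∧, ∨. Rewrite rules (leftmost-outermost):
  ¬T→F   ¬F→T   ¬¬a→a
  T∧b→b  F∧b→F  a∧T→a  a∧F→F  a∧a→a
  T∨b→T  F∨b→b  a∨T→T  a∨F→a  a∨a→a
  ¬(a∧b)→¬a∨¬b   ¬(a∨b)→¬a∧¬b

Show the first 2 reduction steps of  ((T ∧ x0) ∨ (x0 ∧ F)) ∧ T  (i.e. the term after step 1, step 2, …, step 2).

  start: ((T ∧ x0) ∨ (x0 ∧ F)) ∧ T
  step 1: (T ∧ x0) ∨ (x0 ∧ F)
  step 2: x0 ∨ (x0 ∧ F)

Answer: after 2 steps: x0 ∨ (x0 ∧ F)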